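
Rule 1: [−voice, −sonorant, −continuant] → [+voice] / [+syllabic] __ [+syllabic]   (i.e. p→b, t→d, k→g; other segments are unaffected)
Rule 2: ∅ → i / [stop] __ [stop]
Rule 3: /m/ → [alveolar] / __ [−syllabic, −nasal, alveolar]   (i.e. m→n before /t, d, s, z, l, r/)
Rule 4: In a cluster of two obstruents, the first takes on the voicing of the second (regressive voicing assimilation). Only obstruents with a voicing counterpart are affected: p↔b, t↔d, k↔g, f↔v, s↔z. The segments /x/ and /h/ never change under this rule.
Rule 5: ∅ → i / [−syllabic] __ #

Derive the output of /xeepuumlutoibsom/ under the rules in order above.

Rule 1 (intervocalic voicing): /p/ is a voiceless stop between vowels /e/ and /u/, so it voices to [b]. /t/ is a voiceless stop between vowels /u/ and /o/, so it voices to [d]. /xeepuumlutoibsom/ → xeebuumludoibsom.
Rule 2 (stop-cluster i-epenthesis): no segment meets the environment; /xeebuumludoibsom/ is unchanged.
Rule 3 (nasal place assimilation): /m/ precedes the alveolar consonant /l/, so it assimilates in place to [n]. /xeebuumludoibsom/ → xeebuunludoibsom.
Rule 4 (regressive voicing assimilation): /b/ precedes the voiceless obstruent /s/, so it devoices to [p] by assimilation. /xeebuunludoibsom/ → xeebuunludoipsom.
Rule 5 (final i-epenthesis): the form ends in the consonant /m/, so [i] is inserted word-finally. /xeebuunludoipsom/ → xeebuunludoipsomi.

xeebuunludoipsomi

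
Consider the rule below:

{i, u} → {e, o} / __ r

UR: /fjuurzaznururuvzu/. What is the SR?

fjuorzaznororuvzu

Scanning /fjuurzaznururuvzu/: /u/ at position 3 is not in the conditioning environment; /u/ is a high vowel immediately before /r/, so it lowers to [o]; /u/ is a high vowel immediately before /r/, so it lowers to [o]; /u/ is a high vowel immediately before /r/, so it lowers to [o]; /u/ at position 14 is not in the conditioning environment; /u/ at position 17 is not in the conditioning environment.
Result: [fjuorzaznororuvzu].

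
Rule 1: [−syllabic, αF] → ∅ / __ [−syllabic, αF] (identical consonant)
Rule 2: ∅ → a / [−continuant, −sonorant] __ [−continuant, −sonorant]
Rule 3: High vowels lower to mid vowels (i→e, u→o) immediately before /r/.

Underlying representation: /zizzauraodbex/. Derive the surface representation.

zizaoraodabex

Rule 1 (degemination): /zz/ is a geminate; the first /z/ deletes. /zizzauraodbex/ → zizauraodbex.
Rule 2 (stop-cluster a-epenthesis): /d/ and /b/ form a stop–stop cluster, so [a] is inserted between them. /zizauraodbex/ → zizauraodabex.
Rule 3 (pre-rhotic lowering): /u/ is a high vowel immediately before /r/, so it lowers to [o]. /zizauraodabex/ → zizaoraodabex.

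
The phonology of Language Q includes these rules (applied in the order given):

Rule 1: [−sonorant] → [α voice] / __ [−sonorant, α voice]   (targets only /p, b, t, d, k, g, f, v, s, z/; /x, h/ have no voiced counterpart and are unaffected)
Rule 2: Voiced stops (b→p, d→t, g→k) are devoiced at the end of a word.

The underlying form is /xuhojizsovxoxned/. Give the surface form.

Rule 1 (regressive voicing assimilation): /z/ precedes the voiceless obstruent /s/, so it devoices to [s] by assimilation. /v/ precedes the voiceless obstruent /x/, so it devoices to [f] by assimilation. /xuhojizsovxoxned/ → xuhojissofxoxned.
Rule 2 (final devoicing): /d/ is a voiced stop in word-final position, so it devoices to [t]. /xuhojissofxoxned/ → xuhojissofxoxnet.

xuhojissofxoxnet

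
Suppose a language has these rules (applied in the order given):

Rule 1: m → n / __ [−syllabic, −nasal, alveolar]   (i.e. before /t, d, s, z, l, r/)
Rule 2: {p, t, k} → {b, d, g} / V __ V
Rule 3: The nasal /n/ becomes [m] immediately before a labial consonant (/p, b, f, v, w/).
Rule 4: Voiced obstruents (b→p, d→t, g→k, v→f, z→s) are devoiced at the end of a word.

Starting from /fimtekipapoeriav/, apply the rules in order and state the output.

fintegibaboeriaf

Rule 1 (nasal place assimilation): /m/ precedes the alveolar consonant /t/, so it assimilates in place to [n]. /fimtekipapoeriav/ → fintekipapoeriav.
Rule 2 (intervocalic voicing): /k/ is a voiceless stop between vowels /e/ and /i/, so it voices to [g]. /p/ is a voiceless stop between vowels /i/ and /a/, so it voices to [b]. /p/ is a voiceless stop between vowels /a/ and /o/, so it voices to [b]. /fintekipapoeriav/ → fintegibaboeriav.
Rule 3 (nasal place assimilation): no segment meets the environment; /fintegibaboeriav/ is unchanged.
Rule 4 (final devoicing): /v/ is a voiced obstruent in word-final position, so it devoices to [f]. /fintegibaboeriav/ → fintegibaboeriaf.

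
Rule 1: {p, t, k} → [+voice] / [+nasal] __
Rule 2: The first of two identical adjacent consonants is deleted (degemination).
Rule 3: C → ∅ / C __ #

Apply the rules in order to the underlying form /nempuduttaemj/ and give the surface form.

nembudutaem

Rule 1 (post-nasal voicing): /p/ is a voiceless stop immediately after the nasal /m/, so it voices to [b]. /nempuduttaemj/ → nembuduttaemj.
Rule 2 (degemination): /tt/ is a geminate; the first /t/ deletes. /nembuduttaemj/ → nembudutaemj.
Rule 3 (final cluster simplification): /j/ is the second consonant of a word-final cluster /mj/, so it deletes. /nembudutaemj/ → nembudutaem.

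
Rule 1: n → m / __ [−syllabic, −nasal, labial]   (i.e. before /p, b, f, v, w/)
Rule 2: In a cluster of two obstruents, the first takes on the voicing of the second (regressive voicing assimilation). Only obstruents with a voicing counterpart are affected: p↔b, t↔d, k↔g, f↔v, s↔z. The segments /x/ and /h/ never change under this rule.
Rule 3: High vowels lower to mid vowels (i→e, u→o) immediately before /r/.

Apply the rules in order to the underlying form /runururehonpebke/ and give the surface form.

runororehompepke

Rule 1 (nasal place assimilation): /n/ precedes the labial consonant /p/, so it assimilates in place to [m]. /runururehonpebke/ → runururehompebke.
Rule 2 (regressive voicing assimilation): /b/ precedes the voiceless obstruent /k/, so it devoices to [p] by assimilation. /runururehompebke/ → runururehompepke.
Rule 3 (pre-rhotic lowering): /u/ is a high vowel immediately before /r/, so it lowers to [o]. /u/ is a high vowel immediately before /r/, so it lowers to [o]. /runururehompepke/ → runororehompepke.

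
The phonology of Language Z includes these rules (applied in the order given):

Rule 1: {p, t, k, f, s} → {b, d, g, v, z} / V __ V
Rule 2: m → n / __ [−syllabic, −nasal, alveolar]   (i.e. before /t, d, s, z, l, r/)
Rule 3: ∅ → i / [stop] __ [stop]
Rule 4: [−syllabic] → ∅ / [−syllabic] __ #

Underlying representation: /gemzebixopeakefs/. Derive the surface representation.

Rule 1 (intervocalic voicing): /p/ is a voiceless obstruent between vowels /o/ and /e/, so it voices to [b]. /k/ is a voiceless obstruent between vowels /a/ and /e/, so it voices to [g]. /gemzebixopeakefs/ → gemzebixobeagefs.
Rule 2 (nasal place assimilation): /m/ precedes the alveolar consonant /z/, so it assimilates in place to [n]. /gemzebixobeagefs/ → genzebixobeagefs.
Rule 3 (stop-cluster i-epenthesis): no segment meets the environment; /genzebixobeagefs/ is unchanged.
Rule 4 (final cluster simplification): /s/ is the second consonant of a word-final cluster /fs/, so it deletes. /genzebixobeagefs/ → genzebixobeagef.

genzebixobeagef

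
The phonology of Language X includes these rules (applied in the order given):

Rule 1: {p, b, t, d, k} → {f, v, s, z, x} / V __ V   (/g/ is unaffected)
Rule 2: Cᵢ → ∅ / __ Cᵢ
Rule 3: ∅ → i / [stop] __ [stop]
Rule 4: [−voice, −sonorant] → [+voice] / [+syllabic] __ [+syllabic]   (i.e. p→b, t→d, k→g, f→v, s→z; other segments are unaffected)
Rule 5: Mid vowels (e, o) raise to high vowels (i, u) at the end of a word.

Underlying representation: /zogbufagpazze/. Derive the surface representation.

Rule 1 (intervocalic spirantization): no segment meets the environment; /zogbufagpazze/ is unchanged.
Rule 2 (degemination): /zz/ is a geminate; the first /z/ deletes. /zogbufagpazze/ → zogbufagpaze.
Rule 3 (stop-cluster i-epenthesis): /g/ and /b/ form a stop–stop cluster, so [i] is inserted between them. /g/ and /p/ form a stop–stop cluster, so [i] is inserted between them. /zogbufagpaze/ → zogibufagipaze.
Rule 4 (intervocalic voicing): /f/ is a voiceless obstruent between vowels /u/ and /a/, so it voices to [v]. /p/ is a voiceless obstruent between vowels /i/ and /a/, so it voices to [b]. /zogibufagipaze/ → zogibuvagibaze.
Rule 5 (final vowel raising): /e/ is a mid vowel in word-final position, so it raises to [i]. /zogibuvagibaze/ → zogibuvagibazi.

zogibuvagibazi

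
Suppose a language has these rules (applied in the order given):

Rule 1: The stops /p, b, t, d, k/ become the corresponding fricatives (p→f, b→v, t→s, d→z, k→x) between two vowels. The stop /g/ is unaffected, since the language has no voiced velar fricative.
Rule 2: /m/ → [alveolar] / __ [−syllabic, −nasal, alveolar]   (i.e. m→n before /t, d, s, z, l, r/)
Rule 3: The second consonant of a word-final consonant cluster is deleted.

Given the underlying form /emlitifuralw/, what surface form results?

Rule 1 (intervocalic spirantization): /t/ is a stop between vowels /i/ and /i/, so it spirantizes to the fricative [s]. /emlitifuralw/ → emlisifuralw.
Rule 2 (nasal place assimilation): /m/ precedes the alveolar consonant /l/, so it assimilates in place to [n]. /emlisifuralw/ → enlisifuralw.
Rule 3 (final cluster simplification): /w/ is the second consonant of a word-final cluster /lw/, so it deletes. /enlisifuralw/ → enlisifural.

enlisifural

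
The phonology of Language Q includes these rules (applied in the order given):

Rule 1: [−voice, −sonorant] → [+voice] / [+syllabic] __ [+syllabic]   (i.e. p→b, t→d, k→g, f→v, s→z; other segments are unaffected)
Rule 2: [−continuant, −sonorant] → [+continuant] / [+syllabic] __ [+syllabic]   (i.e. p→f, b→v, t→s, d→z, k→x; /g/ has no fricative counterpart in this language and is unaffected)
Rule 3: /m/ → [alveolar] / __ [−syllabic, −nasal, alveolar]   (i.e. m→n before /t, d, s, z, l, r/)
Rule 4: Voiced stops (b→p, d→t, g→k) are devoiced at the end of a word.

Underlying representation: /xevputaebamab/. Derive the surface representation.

xevpuzaevamap

Rule 1 (intervocalic voicing): /t/ is a voiceless obstruent between vowels /u/ and /a/, so it voices to [d]. /xevputaebamab/ → xevpudaebamab.
Rule 2 (intervocalic spirantization): /d/ is a stop between vowels /u/ and /a/, so it spirantizes to the fricative [z]. /b/ is a stop between vowels /e/ and /a/, so it spirantizes to the fricative [v]. /xevpudaebamab/ → xevpuzaevamab.
Rule 3 (nasal place assimilation): no segment meets the environment; /xevpuzaevamab/ is unchanged.
Rule 4 (final devoicing): /b/ is a voiced stop in word-final position, so it devoices to [p]. /xevpuzaevamab/ → xevpuzaevamap.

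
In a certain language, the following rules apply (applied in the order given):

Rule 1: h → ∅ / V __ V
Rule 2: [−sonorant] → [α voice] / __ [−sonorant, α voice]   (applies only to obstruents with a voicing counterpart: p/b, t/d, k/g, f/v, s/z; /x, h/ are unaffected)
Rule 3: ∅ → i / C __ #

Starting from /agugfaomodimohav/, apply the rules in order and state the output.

Rule 1 (intervocalic h-deletion): /h/ occurs between vowels /o/ and /a/, so it deletes. /agugfaomodimohav/ → agugfaomodimoav.
Rule 2 (regressive voicing assimilation): /g/ precedes the voiceless obstruent /f/, so it devoices to [k] by assimilation. /agugfaomodimoav/ → agukfaomodimoav.
Rule 3 (final i-epenthesis): the form ends in the consonant /v/, so [i] is inserted word-finally. /agukfaomodimoav/ → agukfaomodimoavi.

agukfaomodimoavi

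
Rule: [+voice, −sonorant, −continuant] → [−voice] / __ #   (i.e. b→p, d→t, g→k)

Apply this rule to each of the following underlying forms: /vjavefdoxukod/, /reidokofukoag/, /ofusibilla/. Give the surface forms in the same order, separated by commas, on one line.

vjavefdoxukot, reidokofukoak, ofusibilla

/vjavefdoxukod/: /d/ is a voiced stop in word-final position, so it devoices to [t]. → [vjavefdoxukot].
/reidokofukoag/: /g/ is a voiced stop in word-final position, so it devoices to [k]. → [reidokofukoak].
/ofusibilla/: the rule's environment is not met; surfaces unchanged as [ofusibilla].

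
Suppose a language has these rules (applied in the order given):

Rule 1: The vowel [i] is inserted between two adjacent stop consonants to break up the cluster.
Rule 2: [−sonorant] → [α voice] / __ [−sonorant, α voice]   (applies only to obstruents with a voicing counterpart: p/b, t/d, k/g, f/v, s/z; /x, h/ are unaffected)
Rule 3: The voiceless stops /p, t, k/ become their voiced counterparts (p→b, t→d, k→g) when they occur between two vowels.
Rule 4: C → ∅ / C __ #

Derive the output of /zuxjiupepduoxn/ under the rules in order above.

zuxjiubebiduox

Rule 1 (stop-cluster i-epenthesis): /p/ and /d/ form a stop–stop cluster, so [i] is inserted between them. /zuxjiupepduoxn/ → zuxjiupepiduoxn.
Rule 2 (regressive voicing assimilation): no segment meets the environment; /zuxjiupepiduoxn/ is unchanged.
Rule 3 (intervocalic voicing): /p/ is a voiceless stop between vowels /u/ and /e/, so it voices to [b]. /p/ is a voiceless stop between vowels /e/ and /i/, so it voices to [b]. /zuxjiupepiduoxn/ → zuxjiubebiduoxn.
Rule 4 (final cluster simplification): /n/ is the second consonant of a word-final cluster /xn/, so it deletes. /zuxjiubebiduoxn/ → zuxjiubebiduox.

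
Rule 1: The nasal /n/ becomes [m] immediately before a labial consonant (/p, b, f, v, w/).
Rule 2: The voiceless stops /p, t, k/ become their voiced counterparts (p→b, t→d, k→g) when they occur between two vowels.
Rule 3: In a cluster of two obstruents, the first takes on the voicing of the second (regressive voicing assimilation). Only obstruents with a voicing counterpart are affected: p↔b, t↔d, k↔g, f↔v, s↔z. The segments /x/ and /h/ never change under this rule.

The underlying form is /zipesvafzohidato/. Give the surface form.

zibezvavzohidado

Rule 1 (nasal place assimilation): no segment meets the environment; /zipesvafzohidato/ is unchanged.
Rule 2 (intervocalic voicing): /p/ is a voiceless stop between vowels /i/ and /e/, so it voices to [b]. /t/ is a voiceless stop between vowels /a/ and /o/, so it voices to [d]. /zipesvafzohidato/ → zibesvafzohidado.
Rule 3 (regressive voicing assimilation): /s/ precedes the voiced obstruent /v/, so it voices to [z] by assimilation. /f/ precedes the voiced obstruent /z/, so it voices to [v] by assimilation. /zibesvafzohidado/ → zibezvavzohidado.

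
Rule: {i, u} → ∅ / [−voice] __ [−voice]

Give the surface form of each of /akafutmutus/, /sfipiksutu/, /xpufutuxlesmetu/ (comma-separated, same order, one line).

akaftmuts, sfpkstu, xpftxlesmetu

/akafutmutus/: /u/ is a high vowel flanked by voiceless consonants /f/ and /t/, so it deletes. /u/ is a high vowel flanked by voiceless consonants /t/ and /s/, so it deletes. → [akaftmuts].
/sfipiksutu/: /i/ is a high vowel flanked by voiceless consonants /f/ and /p/, so it deletes. /i/ is a high vowel flanked by voiceless consonants /p/ and /k/, so it deletes. /u/ is a high vowel flanked by voiceless consonants /s/ and /t/, so it deletes. → [sfpkstu].
/xpufutuxlesmetu/: /u/ is a high vowel flanked by voiceless consonants /p/ and /f/, so it deletes. /u/ is a high vowel flanked by voiceless consonants /f/ and /t/, so it deletes. /u/ is a high vowel flanked by voiceless consonants /t/ and /x/, so it deletes. → [xpftxlesmetu].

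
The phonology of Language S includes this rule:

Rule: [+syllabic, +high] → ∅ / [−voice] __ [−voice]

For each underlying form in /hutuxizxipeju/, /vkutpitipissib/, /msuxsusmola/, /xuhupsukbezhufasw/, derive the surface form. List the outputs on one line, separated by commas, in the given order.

htxizxpeju, vktptpssib, msxssmola, xhpskbezhfasw

/hutuxizxipeju/: /u/ is a high vowel flanked by voiceless consonants /h/ and /t/, so it deletes. /u/ is a high vowel flanked by voiceless consonants /t/ and /x/, so it deletes. /i/ is a high vowel flanked by voiceless consonants /x/ and /p/, so it deletes. → [htxizxpeju].
/vkutpitipissib/: /u/ is a high vowel flanked by voiceless consonants /k/ and /t/, so it deletes. /i/ is a high vowel flanked by voiceless consonants /p/ and /t/, so it deletes. /i/ is a high vowel flanked by voiceless consonants /t/ and /p/, so it deletes. /i/ is a high vowel flanked by voiceless consonants /p/ and /s/, so it deletes. → [vktptpssib].
/msuxsusmola/: /u/ is a high vowel flanked by voiceless consonants /s/ and /x/, so it deletes. /u/ is a high vowel flanked by voiceless consonants /s/ and /s/, so it deletes. → [msxssmola].
/xuhupsukbezhufasw/: /u/ is a high vowel flanked by voiceless consonants /x/ and /h/, so it deletes. /u/ is a high vowel flanked by voiceless consonants /h/ and /p/, so it deletes. /u/ is a high vowel flanked by voiceless consonants /s/ and /k/, so it deletes. /u/ is a high vowel flanked by voiceless consonants /h/ and /f/, so it deletes. → [xhpskbezhfasw].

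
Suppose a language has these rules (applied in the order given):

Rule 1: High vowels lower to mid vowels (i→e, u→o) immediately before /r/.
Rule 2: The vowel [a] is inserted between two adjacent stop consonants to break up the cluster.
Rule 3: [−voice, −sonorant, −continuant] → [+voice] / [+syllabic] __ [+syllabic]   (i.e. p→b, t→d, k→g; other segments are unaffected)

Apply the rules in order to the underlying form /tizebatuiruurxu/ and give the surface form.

Rule 1 (pre-rhotic lowering): /i/ is a high vowel immediately before /r/, so it lowers to [e]. /u/ is a high vowel immediately before /r/, so it lowers to [o]. /tizebatuiruurxu/ → tizebatueruorxu.
Rule 2 (stop-cluster a-epenthesis): no segment meets the environment; /tizebatueruorxu/ is unchanged.
Rule 3 (intervocalic voicing): /t/ is a voiceless stop between vowels /a/ and /u/, so it voices to [d]. /tizebatueruorxu/ → tizebadueruorxu.

tizebadueruorxu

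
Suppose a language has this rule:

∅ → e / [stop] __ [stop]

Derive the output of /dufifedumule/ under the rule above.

dufifedumule

No segment of /dufifedumule/ meets the structural description of the rule, so the form surfaces unchanged.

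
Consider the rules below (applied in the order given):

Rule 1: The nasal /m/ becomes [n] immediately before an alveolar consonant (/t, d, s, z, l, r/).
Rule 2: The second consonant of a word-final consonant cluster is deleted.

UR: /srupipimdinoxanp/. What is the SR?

srupipindinoxan

Rule 1 (nasal place assimilation): /m/ precedes the alveolar consonant /d/, so it assimilates in place to [n]. /srupipimdinoxanp/ → srupipindinoxanp.
Rule 2 (final cluster simplification): /p/ is the second consonant of a word-final cluster /np/, so it deletes. /srupipindinoxanp/ → srupipindinoxan.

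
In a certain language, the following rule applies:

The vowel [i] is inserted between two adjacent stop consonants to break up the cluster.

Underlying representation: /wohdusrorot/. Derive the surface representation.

No segment of /wohdusrorot/ meets the structural description of the rule, so the form surfaces unchanged.

wohdusrorot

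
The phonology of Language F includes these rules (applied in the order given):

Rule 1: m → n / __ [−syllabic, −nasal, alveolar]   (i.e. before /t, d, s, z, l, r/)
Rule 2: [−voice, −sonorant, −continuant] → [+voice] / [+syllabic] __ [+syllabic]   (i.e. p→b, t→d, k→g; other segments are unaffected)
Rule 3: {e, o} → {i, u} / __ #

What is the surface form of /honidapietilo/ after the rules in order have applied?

honidabiedilu

Rule 1 (nasal place assimilation): no segment meets the environment; /honidapietilo/ is unchanged.
Rule 2 (intervocalic voicing): /p/ is a voiceless stop between vowels /a/ and /i/, so it voices to [b]. /t/ is a voiceless stop between vowels /e/ and /i/, so it voices to [d]. /honidapietilo/ → honidabiedilo.
Rule 3 (final vowel raising): /o/ is a mid vowel in word-final position, so it raises to [u]. /honidabiedilo/ → honidabiedilu.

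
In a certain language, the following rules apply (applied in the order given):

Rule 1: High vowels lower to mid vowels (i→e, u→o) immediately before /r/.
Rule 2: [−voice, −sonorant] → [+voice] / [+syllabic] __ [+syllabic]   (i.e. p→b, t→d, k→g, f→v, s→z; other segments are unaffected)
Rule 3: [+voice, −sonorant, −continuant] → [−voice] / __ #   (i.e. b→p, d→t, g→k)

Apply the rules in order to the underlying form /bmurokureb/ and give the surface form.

bmorogorep

Rule 1 (pre-rhotic lowering): /u/ is a high vowel immediately before /r/, so it lowers to [o]. /u/ is a high vowel immediately before /r/, so it lowers to [o]. /bmurokureb/ → bmorokoreb.
Rule 2 (intervocalic voicing): /k/ is a voiceless obstruent between vowels /o/ and /o/, so it voices to [g]. /bmorokoreb/ → bmorogoreb.
Rule 3 (final devoicing): /b/ is a voiced stop in word-final position, so it devoices to [p]. /bmorogoreb/ → bmorogorep.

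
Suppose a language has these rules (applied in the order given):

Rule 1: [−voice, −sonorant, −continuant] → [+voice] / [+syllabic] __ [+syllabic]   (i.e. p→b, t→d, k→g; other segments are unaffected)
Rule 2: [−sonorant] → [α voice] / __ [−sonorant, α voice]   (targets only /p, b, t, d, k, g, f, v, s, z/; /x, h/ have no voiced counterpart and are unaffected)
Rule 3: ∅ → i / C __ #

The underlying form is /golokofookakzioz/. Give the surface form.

gologofoogagziozi

Rule 1 (intervocalic voicing): /k/ is a voiceless stop between vowels /o/ and /o/, so it voices to [g]. /k/ is a voiceless stop between vowels /o/ and /a/, so it voices to [g]. /golokofookakzioz/ → gologofoogakzioz.
Rule 2 (regressive voicing assimilation): /k/ precedes the voiced obstruent /z/, so it voices to [g] by assimilation. /gologofoogakzioz/ → gologofoogagzioz.
Rule 3 (final i-epenthesis): the form ends in the consonant /z/, so [i] is inserted word-finally. /gologofoogagzioz/ → gologofoogagziozi.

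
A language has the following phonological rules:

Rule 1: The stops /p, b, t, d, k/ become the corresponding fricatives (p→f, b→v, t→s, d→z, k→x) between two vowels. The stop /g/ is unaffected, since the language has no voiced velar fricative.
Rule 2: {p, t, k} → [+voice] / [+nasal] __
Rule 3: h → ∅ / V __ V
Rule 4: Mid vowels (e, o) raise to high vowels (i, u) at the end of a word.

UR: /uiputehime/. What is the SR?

Rule 1 (intervocalic spirantization): /p/ is a stop between vowels /i/ and /u/, so it spirantizes to the fricative [f]. /t/ is a stop between vowels /u/ and /e/, so it spirantizes to the fricative [s]. /uiputehime/ → uifusehime.
Rule 2 (post-nasal voicing): no segment meets the environment; /uifusehime/ is unchanged.
Rule 3 (intervocalic h-deletion): /h/ occurs between vowels /e/ and /i/, so it deletes. /uifusehime/ → uifuseime.
Rule 4 (final vowel raising): /e/ is a mid vowel in word-final position, so it raises to [i]. /uifuseime/ → uifuseimi.

uifuseimi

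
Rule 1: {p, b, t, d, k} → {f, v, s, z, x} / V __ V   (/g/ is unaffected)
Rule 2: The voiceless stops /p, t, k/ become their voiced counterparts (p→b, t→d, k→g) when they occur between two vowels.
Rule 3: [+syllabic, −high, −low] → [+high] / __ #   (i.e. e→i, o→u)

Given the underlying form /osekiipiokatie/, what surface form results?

osexiifioxasii

Rule 1 (intervocalic spirantization): /k/ is a stop between vowels /e/ and /i/, so it spirantizes to the fricative [x]. /p/ is a stop between vowels /i/ and /i/, so it spirantizes to the fricative [f]. /k/ is a stop between vowels /o/ and /a/, so it spirantizes to the fricative [x]. /t/ is a stop between vowels /a/ and /i/, so it spirantizes to the fricative [s]. /osekiipiokatie/ → osexiifioxasie.
Rule 2 (intervocalic voicing): no segment meets the environment; /osexiifioxasie/ is unchanged.
Rule 3 (final vowel raising): /e/ is a mid vowel in word-final position, so it raises to [i]. /osexiifioxasie/ → osexiifioxasii.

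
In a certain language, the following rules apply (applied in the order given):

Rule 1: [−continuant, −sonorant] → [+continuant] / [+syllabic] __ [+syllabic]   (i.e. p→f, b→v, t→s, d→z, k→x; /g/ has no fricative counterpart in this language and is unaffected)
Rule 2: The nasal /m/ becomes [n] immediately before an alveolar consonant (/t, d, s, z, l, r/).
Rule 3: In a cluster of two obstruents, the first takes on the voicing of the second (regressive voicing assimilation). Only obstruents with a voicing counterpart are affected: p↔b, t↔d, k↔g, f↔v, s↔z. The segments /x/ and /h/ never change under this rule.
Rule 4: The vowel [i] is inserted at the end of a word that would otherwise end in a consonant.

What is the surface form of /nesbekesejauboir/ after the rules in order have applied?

nezbexesejauvoiri

Rule 1 (intervocalic spirantization): /k/ is a stop between vowels /e/ and /e/, so it spirantizes to the fricative [x]. /b/ is a stop between vowels /u/ and /o/, so it spirantizes to the fricative [v]. /nesbekesejauboir/ → nesbexesejauvoir.
Rule 2 (nasal place assimilation): no segment meets the environment; /nesbexesejauvoir/ is unchanged.
Rule 3 (regressive voicing assimilation): /s/ precedes the voiced obstruent /b/, so it voices to [z] by assimilation. /nesbexesejauvoir/ → nezbexesejauvoir.
Rule 4 (final i-epenthesis): the form ends in the consonant /r/, so [i] is inserted word-finally. /nezbexesejauvoir/ → nezbexesejauvoiri.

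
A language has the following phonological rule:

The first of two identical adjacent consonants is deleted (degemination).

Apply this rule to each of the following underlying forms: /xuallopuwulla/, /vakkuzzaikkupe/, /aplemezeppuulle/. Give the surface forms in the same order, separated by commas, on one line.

/xuallopuwulla/: /ll/ is a geminate; the first /l/ deletes. /ll/ is a geminate; the first /l/ deletes. → [xualopuwula].
/vakkuzzaikkupe/: /kk/ is a geminate; the first /k/ deletes. /zz/ is a geminate; the first /z/ deletes. /kk/ is a geminate; the first /k/ deletes. → [vakuzaikupe].
/aplemezeppuulle/: /pp/ is a geminate; the first /p/ deletes. /ll/ is a geminate; the first /l/ deletes. → [aplemezepuule].

xualopuwula, vakuzaikupe, aplemezepuule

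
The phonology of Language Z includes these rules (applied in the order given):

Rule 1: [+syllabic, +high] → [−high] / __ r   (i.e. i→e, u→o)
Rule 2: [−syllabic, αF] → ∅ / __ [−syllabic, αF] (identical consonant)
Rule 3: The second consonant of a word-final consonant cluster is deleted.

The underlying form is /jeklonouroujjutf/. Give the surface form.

Rule 1 (pre-rhotic lowering): /u/ is a high vowel immediately before /r/, so it lowers to [o]. /jeklonouroujjutf/ → jeklonooroujjutf.
Rule 2 (degemination): /jj/ is a geminate; the first /j/ deletes. /jeklonooroujjutf/ → jeklonooroujutf.
Rule 3 (final cluster simplification): /f/ is the second consonant of a word-final cluster /tf/, so it deletes. /jeklonooroujutf/ → jeklonooroujut.

jeklonooroujut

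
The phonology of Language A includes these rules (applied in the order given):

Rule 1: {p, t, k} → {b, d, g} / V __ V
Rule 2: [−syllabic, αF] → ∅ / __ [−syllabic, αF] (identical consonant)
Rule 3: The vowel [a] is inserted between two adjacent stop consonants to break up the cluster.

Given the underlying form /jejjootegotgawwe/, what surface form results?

jejoodegotagawe

Rule 1 (intervocalic voicing): /t/ is a voiceless stop between vowels /o/ and /e/, so it voices to [d]. /jejjootegotgawwe/ → jejjoodegotgawwe.
Rule 2 (degemination): /jj/ is a geminate; the first /j/ deletes. /ww/ is a geminate; the first /w/ deletes. /jejjoodegotgawwe/ → jejoodegotgawe.
Rule 3 (stop-cluster a-epenthesis): /t/ and /g/ form a stop–stop cluster, so [a] is inserted between them. /jejoodegotgawe/ → jejoodegotagawe.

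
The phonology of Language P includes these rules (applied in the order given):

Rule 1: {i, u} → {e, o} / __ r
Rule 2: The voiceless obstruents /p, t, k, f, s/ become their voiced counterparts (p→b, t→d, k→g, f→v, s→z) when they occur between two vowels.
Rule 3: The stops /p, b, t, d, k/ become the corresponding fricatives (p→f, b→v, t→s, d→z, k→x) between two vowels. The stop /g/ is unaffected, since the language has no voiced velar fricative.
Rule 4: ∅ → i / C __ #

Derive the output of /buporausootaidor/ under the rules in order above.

buvorauzoozaizori

Rule 1 (pre-rhotic lowering): no segment meets the environment; /buporausootaidor/ is unchanged.
Rule 2 (intervocalic voicing): /p/ is a voiceless obstruent between vowels /u/ and /o/, so it voices to [b]. /s/ is a voiceless obstruent between vowels /u/ and /o/, so it voices to [z]. /t/ is a voiceless obstruent between vowels /o/ and /a/, so it voices to [d]. /buporausootaidor/ → buborauzoodaidor.
Rule 3 (intervocalic spirantization): /b/ is a stop between vowels /u/ and /o/, so it spirantizes to the fricative [v]. /d/ is a stop between vowels /o/ and /a/, so it spirantizes to the fricative [z]. /d/ is a stop between vowels /i/ and /o/, so it spirantizes to the fricative [z]. /buborauzoodaidor/ → buvorauzoozaizor.
Rule 4 (final i-epenthesis): the form ends in the consonant /r/, so [i] is inserted word-finally. /buvorauzoozaizor/ → buvorauzoozaizori.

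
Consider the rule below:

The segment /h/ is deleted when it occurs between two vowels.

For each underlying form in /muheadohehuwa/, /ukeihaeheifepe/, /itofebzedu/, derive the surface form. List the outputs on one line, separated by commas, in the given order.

mueadoeuwa, ukeiaeeifepe, itofebzedu

/muheadohehuwa/: /h/ occurs between vowels /u/ and /e/, so it deletes. /h/ occurs between vowels /o/ and /e/, so it deletes. /h/ occurs between vowels /e/ and /u/, so it deletes. → [mueadoeuwa].
/ukeihaeheifepe/: /h/ occurs between vowels /i/ and /a/, so it deletes. /h/ occurs between vowels /e/ and /e/, so it deletes. → [ukeiaeeifepe].
/itofebzedu/: the rule's environment is not met; surfaces unchanged as [itofebzedu].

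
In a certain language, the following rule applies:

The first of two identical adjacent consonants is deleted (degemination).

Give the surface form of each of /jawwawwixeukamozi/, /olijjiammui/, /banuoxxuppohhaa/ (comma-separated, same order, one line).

jawawixeukamozi, olijiamui, banuoxupohaa

/jawwawwixeukamozi/: /ww/ is a geminate; the first /w/ deletes. /ww/ is a geminate; the first /w/ deletes. → [jawawixeukamozi].
/olijjiammui/: /jj/ is a geminate; the first /j/ deletes. /mm/ is a geminate; the first /m/ deletes. → [olijiamui].
/banuoxxuppohhaa/: /xx/ is a geminate; the first /x/ deletes. /pp/ is a geminate; the first /p/ deletes. /hh/ is a geminate; the first /h/ deletes. → [banuoxupohaa].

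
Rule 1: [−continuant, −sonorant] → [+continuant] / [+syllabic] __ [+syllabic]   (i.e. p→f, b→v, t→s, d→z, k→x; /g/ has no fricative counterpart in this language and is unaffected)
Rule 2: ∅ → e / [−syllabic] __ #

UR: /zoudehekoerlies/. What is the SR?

Rule 1 (intervocalic spirantization): /d/ is a stop between vowels /u/ and /e/, so it spirantizes to the fricative [z]. /k/ is a stop between vowels /e/ and /o/, so it spirantizes to the fricative [x]. /zoudehekoerlies/ → zouzehexoerlies.
Rule 2 (final e-epenthesis): the form ends in the consonant /s/, so [e] is inserted word-finally. /zouzehexoerlies/ → zouzehexoerliese.

zouzehexoerliese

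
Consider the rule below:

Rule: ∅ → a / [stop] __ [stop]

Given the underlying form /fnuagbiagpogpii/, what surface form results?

/g/ and /b/ form a stop–stop cluster, so [a] is inserted between them.
/g/ and /p/ form a stop–stop cluster, so [a] is inserted between them.
/g/ and /p/ form a stop–stop cluster, so [a] is inserted between them.
Surface form: [fnuagabiagapogapii].

fnuagabiagapogapii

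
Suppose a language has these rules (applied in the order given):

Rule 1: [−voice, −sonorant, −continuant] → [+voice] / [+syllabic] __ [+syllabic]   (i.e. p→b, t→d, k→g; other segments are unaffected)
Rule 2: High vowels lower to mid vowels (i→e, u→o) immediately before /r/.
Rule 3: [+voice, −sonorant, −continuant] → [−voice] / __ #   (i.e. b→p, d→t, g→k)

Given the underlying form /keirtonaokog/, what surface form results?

keertonaogok

Rule 1 (intervocalic voicing): /k/ is a voiceless stop between vowels /o/ and /o/, so it voices to [g]. /keirtonaokog/ → keirtonaogog.
Rule 2 (pre-rhotic lowering): /i/ is a high vowel immediately before /r/, so it lowers to [e]. /keirtonaogog/ → keertonaogog.
Rule 3 (final devoicing): /g/ is a voiced stop in word-final position, so it devoices to [k]. /keertonaogog/ → keertonaogok.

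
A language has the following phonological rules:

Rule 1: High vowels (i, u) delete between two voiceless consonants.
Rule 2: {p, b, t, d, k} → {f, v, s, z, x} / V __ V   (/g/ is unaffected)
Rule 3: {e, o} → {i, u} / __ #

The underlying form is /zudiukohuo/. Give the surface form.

Rule 1 (high vowel syncope): no segment meets the environment; /zudiukohuo/ is unchanged.
Rule 2 (intervocalic spirantization): /d/ is a stop between vowels /u/ and /i/, so it spirantizes to the fricative [z]. /k/ is a stop between vowels /u/ and /o/, so it spirantizes to the fricative [x]. /zudiukohuo/ → zuziuxohuo.
Rule 3 (final vowel raising): /o/ is a mid vowel in word-final position, so it raises to [u]. /zuziuxohuo/ → zuziuxohuu.

zuziuxohuu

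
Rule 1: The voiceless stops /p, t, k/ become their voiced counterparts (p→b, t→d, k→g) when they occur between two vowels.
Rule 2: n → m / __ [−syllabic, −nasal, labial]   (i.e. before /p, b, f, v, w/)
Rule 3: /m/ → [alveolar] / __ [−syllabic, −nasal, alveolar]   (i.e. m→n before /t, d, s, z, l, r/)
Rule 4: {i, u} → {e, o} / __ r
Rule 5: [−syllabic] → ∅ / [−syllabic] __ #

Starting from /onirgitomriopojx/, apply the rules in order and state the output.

onergidonrioboj

Rule 1 (intervocalic voicing): /t/ is a voiceless stop between vowels /i/ and /o/, so it voices to [d]. /p/ is a voiceless stop between vowels /o/ and /o/, so it voices to [b]. /onirgitomriopojx/ → onirgidomriobojx.
Rule 2 (nasal place assimilation): no segment meets the environment; /onirgidomriobojx/ is unchanged.
Rule 3 (nasal place assimilation): /m/ precedes the alveolar consonant /r/, so it assimilates in place to [n]. /onirgidomriobojx/ → onirgidonriobojx.
Rule 4 (pre-rhotic lowering): /i/ is a high vowel immediately before /r/, so it lowers to [e]. /onirgidonriobojx/ → onergidonriobojx.
Rule 5 (final cluster simplification): /x/ is the second consonant of a word-final cluster /jx/, so it deletes. /onergidonriobojx/ → onergidonrioboj.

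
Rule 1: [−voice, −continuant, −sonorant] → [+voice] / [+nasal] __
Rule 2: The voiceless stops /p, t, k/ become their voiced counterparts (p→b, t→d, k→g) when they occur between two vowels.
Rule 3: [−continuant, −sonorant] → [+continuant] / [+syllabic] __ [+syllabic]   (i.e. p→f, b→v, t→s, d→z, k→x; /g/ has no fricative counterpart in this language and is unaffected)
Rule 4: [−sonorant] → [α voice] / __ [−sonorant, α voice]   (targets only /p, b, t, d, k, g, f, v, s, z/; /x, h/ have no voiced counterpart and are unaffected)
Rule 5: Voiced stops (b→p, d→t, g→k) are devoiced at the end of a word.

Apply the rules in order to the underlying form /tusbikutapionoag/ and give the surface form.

Rule 1 (post-nasal voicing): no segment meets the environment; /tusbikutapionoag/ is unchanged.
Rule 2 (intervocalic voicing): /k/ is a voiceless stop between vowels /i/ and /u/, so it voices to [g]. /t/ is a voiceless stop between vowels /u/ and /a/, so it voices to [d]. /p/ is a voiceless stop between vowels /a/ and /i/, so it voices to [b]. /tusbikutapionoag/ → tusbigudabionoag.
Rule 3 (intervocalic spirantization): /d/ is a stop between vowels /u/ and /a/, so it spirantizes to the fricative [z]. /b/ is a stop between vowels /a/ and /i/, so it spirantizes to the fricative [v]. /tusbigudabionoag/ → tusbiguzavionoag.
Rule 4 (regressive voicing assimilation): /s/ precedes the voiced obstruent /b/, so it voices to [z] by assimilation. /tusbiguzavionoag/ → tuzbiguzavionoag.
Rule 5 (final devoicing): /g/ is a voiced stop in word-final position, so it devoices to [k]. /tuzbiguzavionoag/ → tuzbiguzavionoak.

tuzbiguzavionoak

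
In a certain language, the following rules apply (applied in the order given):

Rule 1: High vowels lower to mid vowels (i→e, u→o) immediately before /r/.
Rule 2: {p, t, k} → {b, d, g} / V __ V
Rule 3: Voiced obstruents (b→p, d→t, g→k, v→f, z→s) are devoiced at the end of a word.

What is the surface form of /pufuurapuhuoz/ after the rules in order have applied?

Rule 1 (pre-rhotic lowering): /u/ is a high vowel immediately before /r/, so it lowers to [o]. /pufuurapuhuoz/ → pufuorapuhuoz.
Rule 2 (intervocalic voicing): /p/ is a voiceless stop between vowels /a/ and /u/, so it voices to [b]. /pufuorapuhuoz/ → pufuorabuhuoz.
Rule 3 (final devoicing): /z/ is a voiced obstruent in word-final position, so it devoices to [s]. /pufuorabuhuoz/ → pufuorabuhuos.

pufuorabuhuos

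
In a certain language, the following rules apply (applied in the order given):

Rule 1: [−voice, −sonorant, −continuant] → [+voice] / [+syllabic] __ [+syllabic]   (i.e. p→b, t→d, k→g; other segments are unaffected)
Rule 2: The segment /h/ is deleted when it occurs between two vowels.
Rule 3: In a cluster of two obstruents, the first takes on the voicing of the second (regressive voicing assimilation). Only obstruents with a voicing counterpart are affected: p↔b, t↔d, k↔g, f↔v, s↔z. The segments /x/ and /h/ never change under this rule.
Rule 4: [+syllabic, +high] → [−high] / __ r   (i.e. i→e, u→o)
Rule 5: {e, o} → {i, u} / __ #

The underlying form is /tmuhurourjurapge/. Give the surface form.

Rule 1 (intervocalic voicing): no segment meets the environment; /tmuhurourjurapge/ is unchanged.
Rule 2 (intervocalic h-deletion): /h/ occurs between vowels /u/ and /u/, so it deletes. /tmuhurourjurapge/ → tmuurourjurapge.
Rule 3 (regressive voicing assimilation): /p/ precedes the voiced obstruent /g/, so it voices to [b] by assimilation. /tmuurourjurapge/ → tmuurourjurabge.
Rule 4 (pre-rhotic lowering): /u/ is a high vowel immediately before /r/, so it lowers to [o]. /u/ is a high vowel immediately before /r/, so it lowers to [o]. /u/ is a high vowel immediately before /r/, so it lowers to [o]. /tmuurourjurabge/ → tmuoroorjorabge.
Rule 5 (final vowel raising): /e/ is a mid vowel in word-final position, so it raises to [i]. /tmuoroorjorabge/ → tmuoroorjorabgi.

tmuoroorjorabgi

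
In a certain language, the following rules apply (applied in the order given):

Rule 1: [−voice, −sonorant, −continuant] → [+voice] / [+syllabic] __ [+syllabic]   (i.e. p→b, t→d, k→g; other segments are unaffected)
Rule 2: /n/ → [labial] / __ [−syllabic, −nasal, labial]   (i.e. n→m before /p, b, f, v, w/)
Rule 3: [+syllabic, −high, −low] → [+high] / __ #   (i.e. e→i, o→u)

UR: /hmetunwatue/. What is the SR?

Rule 1 (intervocalic voicing): /t/ is a voiceless stop between vowels /e/ and /u/, so it voices to [d]. /t/ is a voiceless stop between vowels /a/ and /u/, so it voices to [d]. /hmetunwatue/ → hmedunwadue.
Rule 2 (nasal place assimilation): /n/ precedes the labial consonant /w/, so it assimilates in place to [m]. /hmedunwadue/ → hmedumwadue.
Rule 3 (final vowel raising): /e/ is a mid vowel in word-final position, so it raises to [i]. /hmedumwadue/ → hmedumwadui.

hmedumwadui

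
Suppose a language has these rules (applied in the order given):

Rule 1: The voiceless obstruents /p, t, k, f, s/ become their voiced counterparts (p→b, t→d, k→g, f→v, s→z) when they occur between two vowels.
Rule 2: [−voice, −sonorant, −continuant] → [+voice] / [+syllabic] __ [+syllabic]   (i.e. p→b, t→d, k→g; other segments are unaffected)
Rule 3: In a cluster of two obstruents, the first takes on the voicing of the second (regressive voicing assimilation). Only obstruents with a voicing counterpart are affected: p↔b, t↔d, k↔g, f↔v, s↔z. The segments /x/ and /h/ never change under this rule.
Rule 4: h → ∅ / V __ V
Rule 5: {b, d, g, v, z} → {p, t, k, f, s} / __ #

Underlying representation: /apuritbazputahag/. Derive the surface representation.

aburidbaspudaak

Rule 1 (intervocalic voicing): /p/ is a voiceless obstruent between vowels /a/ and /u/, so it voices to [b]. /t/ is a voiceless obstruent between vowels /u/ and /a/, so it voices to [d]. /apuritbazputahag/ → aburitbazpudahag.
Rule 2 (intervocalic voicing): no segment meets the environment; /aburitbazpudahag/ is unchanged.
Rule 3 (regressive voicing assimilation): /t/ precedes the voiced obstruent /b/, so it voices to [d] by assimilation. /z/ precedes the voiceless obstruent /p/, so it devoices to [s] by assimilation. /aburitbazpudahag/ → aburidbaspudahag.
Rule 4 (intervocalic h-deletion): /h/ occurs between vowels /a/ and /a/, so it deletes. /aburidbaspudahag/ → aburidbaspudaag.
Rule 5 (final devoicing): /g/ is a voiced obstruent in word-final position, so it devoices to [k]. /aburidbaspudaag/ → aburidbaspudaak.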